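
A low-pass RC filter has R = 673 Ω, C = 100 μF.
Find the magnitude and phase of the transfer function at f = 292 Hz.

Step 1 — Angular frequency: ω = 2π·292 = 1835 rad/s.
Step 2 — Transfer function: H(jω) = 1/(1 + jωRC).
Step 3 — Denominator: 1 + jωRC = 1 + j·1835·673·0.0001 = 1 + j123.5.
Step 4 — H = 6.559e-05 - j0.008098.
Step 5 — Magnitude: |H| = 0.008099 (-41.8 dB); phase: φ = -89.5°.

|H| = 0.008099 (-41.8 dB), φ = -89.5°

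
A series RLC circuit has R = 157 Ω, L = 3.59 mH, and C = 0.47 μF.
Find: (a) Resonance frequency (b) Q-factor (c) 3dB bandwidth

Step 1 — Resonance condition Im(Z)=0 gives ω₀ = 1/√(LC).
Step 2 — ω₀ = 1/√(0.00359·4.7e-07) = 2.434e+04 rad/s.
Step 3 — f₀ = ω₀/(2π) = 3875 Hz.
Step 4 — Series Q: Q = ω₀L/R = 2.434e+04·0.00359/157 = 0.5567.
Step 5 — 3dB bandwidth: Δω = ω₀/Q = 4.373e+04 rad/s; BW = Δω/(2π) = 6960 Hz.

(a) f₀ = 3875 Hz  (b) Q = 0.5567  (c) BW = 6960 Hz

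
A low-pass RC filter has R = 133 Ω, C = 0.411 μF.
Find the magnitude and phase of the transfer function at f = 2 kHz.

Step 1 — Angular frequency: ω = 2π·2000 = 1.257e+04 rad/s.
Step 2 — Transfer function: H(jω) = 1/(1 + jωRC).
Step 3 — Denominator: 1 + jωRC = 1 + j·1.257e+04·133·4.11e-07 = 1 + j0.6869.
Step 4 — H = 0.6794 - j0.4667.
Step 5 — Magnitude: |H| = 0.8243 (-1.7 dB); phase: φ = -34.5°.

|H| = 0.8243 (-1.7 dB), φ = -34.5°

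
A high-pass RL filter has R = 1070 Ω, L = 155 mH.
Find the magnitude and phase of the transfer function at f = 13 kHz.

Step 1 — Angular frequency: ω = 2π·1.3e+04 = 8.168e+04 rad/s.
Step 2 — Transfer function: H(jω) = jωL/(R + jωL).
Step 3 — Numerator jωL = j·1.266e+04; denominator R + jωL = 1070 + j1.266e+04.
Step 4 — H = 0.9929 + j0.08391.
Step 5 — Magnitude: |H| = 0.9964 (-0.0 dB); phase: φ = 4.8°.

|H| = 0.9964 (-0.0 dB), φ = 4.8°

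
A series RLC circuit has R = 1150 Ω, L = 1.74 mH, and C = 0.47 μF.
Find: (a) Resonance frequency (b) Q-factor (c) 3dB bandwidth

Step 1 — Resonance: ω₀ = 1/√(LC) = 1/√(0.00174·4.7e-07) = 3.497e+04 rad/s.
Step 2 — f₀ = ω₀/(2π) = 5565 Hz.
Step 3 — Series Q: Q = ω₀L/R = 3.497e+04·0.00174/1150 = 0.05291.
Step 4 — Bandwidth: Δω = ω₀/Q = 6.609e+05 rad/s; BW = Δω/(2π) = 1.052e+05 Hz.

(a) f₀ = 5565 Hz  (b) Q = 0.05291  (c) BW = 1.052e+05 Hz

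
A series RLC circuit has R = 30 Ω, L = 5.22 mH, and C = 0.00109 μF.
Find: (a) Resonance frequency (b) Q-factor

Step 1 — Resonance condition Im(Z)=0 gives ω₀ = 1/√(LC).
Step 2 — ω₀ = 1/√(0.00522·1.09e-09) = 4.192e+05 rad/s.
Step 3 — f₀ = ω₀/(2π) = 6.672e+04 Hz.
Step 4 — Series Q: Q = ω₀L/R = 4.192e+05·0.00522/30 = 72.95.

(a) f₀ = 6.672e+04 Hz  (b) Q = 72.95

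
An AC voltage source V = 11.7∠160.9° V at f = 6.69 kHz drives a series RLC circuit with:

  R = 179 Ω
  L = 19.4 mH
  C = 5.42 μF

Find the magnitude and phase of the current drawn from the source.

Step 1 — Angular frequency: ω = 2π·f = 2π·6690 = 4.203e+04 rad/s.
Step 2 — Component impedances:
  R: Z = R = 179 Ω
  L: Z = jωL = j·4.203e+04·0.0194 = 0 + j815.5 Ω
  C: Z = 1/(jωC) = -j/(ω·C) = 0 - j4.389 Ω
Step 3 — Series combination: Z_total = R + L + C = 179 + j811.1 Ω = 830.6∠77.6° Ω.
Step 4 — Source phasor: V = 11.7∠160.9° V = -11.06 + j3.828 V.
Step 5 — Ohm's law: I = V / Z_total = (-11.06 + j3.828) / (179 + j811.1) = 0.001632 + j0.01399 A.
Step 6 — Convert to polar: |I| = 0.01409 A, ∠I = 83.3°.

I = 0.01409∠83.3° A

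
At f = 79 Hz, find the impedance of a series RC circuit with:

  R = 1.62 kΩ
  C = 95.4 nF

Step 1 — Angular frequency: ω = 2π·f = 2π·79 = 496.4 rad/s.
Step 2 — Component impedances:
  R: Z = R = 1620 Ω
  C: Z = 1/(jωC) = -j/(ω·C) = 0 - j2.112e+04 Ω
Step 3 — Series combination: Z_total = R + C = 1620 - j2.112e+04 Ω = 2.118e+04∠-85.6° Ω.

Z = 1620 - j2.112e+04 Ω = 2.118e+04∠-85.6° Ω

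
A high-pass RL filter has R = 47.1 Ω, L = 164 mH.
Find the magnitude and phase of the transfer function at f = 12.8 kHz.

Step 1 — Angular frequency: ω = 2π·1.28e+04 = 8.042e+04 rad/s.
Step 2 — Transfer function: H(jω) = jωL/(R + jωL).
Step 3 — Numerator jωL = j·1.319e+04; denominator R + jωL = 47.1 + j1.319e+04.
Step 4 — H = 1 + j0.003571.
Step 5 — Magnitude: |H| = 1 (-0.0 dB); phase: φ = 0.2°.

|H| = 1 (-0.0 dB), φ = 0.2°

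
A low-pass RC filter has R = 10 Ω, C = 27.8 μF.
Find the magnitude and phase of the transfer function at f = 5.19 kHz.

Step 1 — Angular frequency: ω = 2π·5190 = 3.261e+04 rad/s.
Step 2 — Transfer function: H(jω) = 1/(1 + jωRC).
Step 3 — Denominator: 1 + jωRC = 1 + j·3.261e+04·10·2.78e-05 = 1 + j9.066.
Step 4 — H = 0.01202 - j0.109.
Step 5 — Magnitude: |H| = 0.1096 (-19.2 dB); phase: φ = -83.7°.

|H| = 0.1096 (-19.2 dB), φ = -83.7°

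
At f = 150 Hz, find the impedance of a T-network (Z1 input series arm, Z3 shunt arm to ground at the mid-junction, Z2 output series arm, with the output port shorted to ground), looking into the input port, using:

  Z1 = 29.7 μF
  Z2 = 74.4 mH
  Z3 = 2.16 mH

Step 1 — Angular frequency: ω = 2π·f = 2π·150 = 942.5 rad/s.
Step 2 — Component impedances:
  Z1: Z = 1/(jωC) = -j/(ω·C) = 0 - j35.73 Ω
  Z2: Z = jωL = j·942.5·0.0744 = 0 + j70.12 Ω
  Z3: Z = jωL = j·942.5·0.00216 = 0 + j2.036 Ω
Step 3 — With the output port shorted to ground, the output series arm Z2 runs from the junction to ground; the shunt arm Z3 also runs from the junction to ground. They appear in parallel: Z3 || Z2 = 0 + j1.978 Ω.
Step 4 — Series with input arm Z1: Z_in = Z1 + (Z3 || Z2) = 0 - j33.75 Ω = 33.75∠-90.0° Ω.

Z = 0 - j33.75 Ω = 33.75∠-90.0° Ω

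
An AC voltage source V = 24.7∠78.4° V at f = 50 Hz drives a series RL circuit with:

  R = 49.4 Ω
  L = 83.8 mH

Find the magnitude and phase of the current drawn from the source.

Step 1 — Angular frequency: ω = 2π·f = 2π·50 = 314.2 rad/s.
Step 2 — Component impedances:
  R: Z = R = 49.4 Ω
  L: Z = jωL = j·314.2·0.0838 = 0 + j26.33 Ω
Step 3 — Series combination: Z_total = R + L = 49.4 + j26.33 Ω = 55.98∠28.1° Ω.
Step 4 — Source phasor: V = 24.7∠78.4° V = 4.967 + j24.2 V.
Step 5 — Ohm's law: I = V / Z_total = (4.967 + j24.2) / (49.4 + j26.33) = 0.2816 + j0.3397 A.
Step 6 — Convert to polar: |I| = 0.4413 A, ∠I = 50.3°.

I = 0.4413∠50.3° A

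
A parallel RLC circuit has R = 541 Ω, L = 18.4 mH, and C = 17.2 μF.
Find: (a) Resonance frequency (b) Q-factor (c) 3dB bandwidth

Step 1 — Resonance: ω₀ = 1/√(LC) = 1/√(0.0184·1.72e-05) = 1778 rad/s.
Step 2 — f₀ = ω₀/(2π) = 282.9 Hz.
Step 3 — Parallel Q: Q = R/(ω₀L) = 541/(1778·0.0184) = 16.54.
Step 4 — Bandwidth: Δω = ω₀/Q = 107.5 rad/s; BW = Δω/(2π) = 17.1 Hz.

(a) f₀ = 282.9 Hz  (b) Q = 16.54  (c) BW = 17.1 Hz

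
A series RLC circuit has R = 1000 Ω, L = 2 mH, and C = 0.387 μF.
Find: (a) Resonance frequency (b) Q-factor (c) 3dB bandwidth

Step 1 — Resonance: ω₀ = 1/√(LC) = 1/√(0.002·3.87e-07) = 3.594e+04 rad/s.
Step 2 — f₀ = ω₀/(2π) = 5721 Hz.
Step 3 — Series Q: Q = ω₀L/R = 3.594e+04·0.002/1000 = 0.07189.
Step 4 — Bandwidth: Δω = ω₀/Q = 5e+05 rad/s; BW = Δω/(2π) = 7.958e+04 Hz.

(a) f₀ = 5721 Hz  (b) Q = 0.07189  (c) BW = 7.958e+04 Hz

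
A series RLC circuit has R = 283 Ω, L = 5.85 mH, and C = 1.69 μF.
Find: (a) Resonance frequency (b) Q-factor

Step 1 — Resonance condition Im(Z)=0 gives ω₀ = 1/√(LC).
Step 2 — ω₀ = 1/√(0.00585·1.69e-06) = 1.006e+04 rad/s.
Step 3 — f₀ = ω₀/(2π) = 1601 Hz.
Step 4 — Series Q: Q = ω₀L/R = 1.006e+04·0.00585/283 = 0.2079.

(a) f₀ = 1601 Hz  (b) Q = 0.2079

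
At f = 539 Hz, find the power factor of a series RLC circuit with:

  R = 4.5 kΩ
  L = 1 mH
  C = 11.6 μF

Step 1 — Angular frequency: ω = 2π·f = 2π·539 = 3387 rad/s.
Step 2 — Component impedances:
  R: Z = R = 4500 Ω
  L: Z = jωL = j·3387·0.001 = 0 + j3.387 Ω
  C: Z = 1/(jωC) = -j/(ω·C) = 0 - j25.46 Ω
Step 3 — Series combination: Z_total = R + L + C = 4500 - j22.07 Ω = 4500∠-0.3° Ω.
Step 4 — Power factor: PF = cos(φ) = Re(Z)/|Z| = 4500/4500 = 1.
Step 5 — Type: Im(Z) = -22.07 ⇒ leading (phase φ = -0.3°).

PF = 1 (leading, φ = -0.3°)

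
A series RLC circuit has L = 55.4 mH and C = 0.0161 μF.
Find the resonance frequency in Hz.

Step 1 — Resonance condition Im(Z)=0 gives ω₀ = 1/√(LC).
Step 2 — ω₀ = 1/√(0.0554·1.61e-08) = 3.348e+04 rad/s.
Step 3 — f₀ = ω₀/(2π) = 5329 Hz.

f₀ = 5329 Hz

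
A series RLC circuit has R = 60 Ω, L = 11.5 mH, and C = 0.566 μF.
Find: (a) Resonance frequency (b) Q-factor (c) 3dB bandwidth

Step 1 — Resonance: ω₀ = 1/√(LC) = 1/√(0.0115·5.66e-07) = 1.239e+04 rad/s.
Step 2 — f₀ = ω₀/(2π) = 1973 Hz.
Step 3 — Series Q: Q = ω₀L/R = 1.239e+04·0.0115/60 = 2.376.
Step 4 — Bandwidth: Δω = ω₀/Q = 5217 rad/s; BW = Δω/(2π) = 830.4 Hz.

(a) f₀ = 1973 Hz  (b) Q = 2.376  (c) BW = 830.4 Hz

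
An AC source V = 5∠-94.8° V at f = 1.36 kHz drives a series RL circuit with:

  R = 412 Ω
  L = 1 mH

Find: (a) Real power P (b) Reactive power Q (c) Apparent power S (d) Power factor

Step 1 — Angular frequency: ω = 2π·f = 2π·1360 = 8545 rad/s.
Step 2 — Component impedances:
  R: Z = R = 412 Ω
  L: Z = jωL = j·8545·0.001 = 0 + j8.545 Ω
Step 3 — Series combination: Z_total = R + L = 412 + j8.545 Ω = 412.1∠1.2° Ω.
Step 4 — Source phasor: V = 5∠-94.8° V = -0.4184 - j4.982 V.
Step 5 — Current: I = V / Z = -0.001266 - j0.01207 A = 0.01213∠-96.0° A.
Step 6 — Complex power: S = V·I* = 0.06065 + j0.001258 VA.
Step 7 — Real power: P = Re(S) = 0.06065 W.
Step 8 — Reactive power: Q = Im(S) = 0.001258 VAR.
Step 9 — Apparent power: |S| = 0.06067 VA.
Step 10 — Power factor: PF = P/|S| = 0.9998 (lagging).

(a) P = 0.06065 W  (b) Q = 0.001258 VAR  (c) S = 0.06067 VA  (d) PF = 0.9998 (lagging)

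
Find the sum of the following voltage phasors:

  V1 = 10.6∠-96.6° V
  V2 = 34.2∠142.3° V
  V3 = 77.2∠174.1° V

Step 1 — Convert each phasor to rectangular form:
  V1 = 10.6·(cos(-96.6°) + j·sin(-96.6°)) = -1.218 - j10.53 V
  V2 = 34.2·(cos(142.3°) + j·sin(142.3°)) = -27.06 + j20.91 V
  V3 = 77.2·(cos(174.1°) + j·sin(174.1°)) = -76.79 + j7.936 V
Step 2 — Sum components: V_total = -105.1 + j18.32 V.
Step 3 — Convert to polar: |V_total| = 106.7 V, ∠V_total = 170.1°.

V_total = 106.7∠170.1° V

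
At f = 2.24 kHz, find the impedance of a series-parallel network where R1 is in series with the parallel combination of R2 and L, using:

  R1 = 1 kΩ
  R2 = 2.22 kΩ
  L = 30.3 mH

Step 1 — Angular frequency: ω = 2π·f = 2π·2240 = 1.407e+04 rad/s.
Step 2 — Component impedances:
  R1: Z = R = 1000 Ω
  R2: Z = R = 2220 Ω
  L: Z = jωL = j·1.407e+04·0.0303 = 0 + j426.5 Ω
Step 3 — Parallel branch: R2 || L = 1/(1/R2 + 1/L) = 79 + j411.3 Ω.
Step 4 — Series with R1: Z_total = R1 + (R2 || L) = 1079 + j411.3 Ω = 1155∠20.9° Ω.

Z = 1079 + j411.3 Ω = 1155∠20.9° Ω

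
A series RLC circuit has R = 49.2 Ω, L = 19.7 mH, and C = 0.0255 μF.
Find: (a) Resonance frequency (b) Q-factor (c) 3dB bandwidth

Step 1 — Resonance condition Im(Z)=0 gives ω₀ = 1/√(LC).
Step 2 — ω₀ = 1/√(0.0197·2.55e-08) = 4.462e+04 rad/s.
Step 3 — f₀ = ω₀/(2π) = 7101 Hz.
Step 4 — Series Q: Q = ω₀L/R = 4.462e+04·0.0197/49.2 = 17.86.
Step 5 — 3dB bandwidth: Δω = ω₀/Q = 2497 rad/s; BW = Δω/(2π) = 397.5 Hz.

(a) f₀ = 7101 Hz  (b) Q = 17.86  (c) BW = 397.5 Hz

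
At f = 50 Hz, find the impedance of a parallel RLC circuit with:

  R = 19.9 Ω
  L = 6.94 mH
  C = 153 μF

Step 1 — Angular frequency: ω = 2π·f = 2π·50 = 314.2 rad/s.
Step 2 — Component impedances:
  R: Z = R = 19.9 Ω
  L: Z = jωL = j·314.2·0.00694 = 0 + j2.18 Ω
  C: Z = 1/(jωC) = -j/(ω·C) = 0 - j20.8 Ω
Step 3 — Parallel combination: 1/Z_total = 1/R + 1/L + 1/C; Z_total = 0.2937 + j2.4 Ω = 2.417∠83.0° Ω.

Z = 0.2937 + j2.4 Ω = 2.417∠83.0° Ω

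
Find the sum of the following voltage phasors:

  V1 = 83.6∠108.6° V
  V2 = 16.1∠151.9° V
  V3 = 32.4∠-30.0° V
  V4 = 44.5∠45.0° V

Step 1 — Convert each phasor to rectangular form:
  V1 = 83.6·(cos(108.6°) + j·sin(108.6°)) = -26.66 + j79.23 V
  V2 = 16.1·(cos(151.9°) + j·sin(151.9°)) = -14.2 + j7.583 V
  V3 = 32.4·(cos(-30.0°) + j·sin(-30.0°)) = 28.06 - j16.2 V
  V4 = 44.5·(cos(45.0°) + j·sin(45.0°)) = 31.47 + j31.47 V
Step 2 — Sum components: V_total = 18.66 + j102.1 V.
Step 3 — Convert to polar: |V_total| = 103.8 V, ∠V_total = 79.6°.

V_total = 103.8∠79.6° V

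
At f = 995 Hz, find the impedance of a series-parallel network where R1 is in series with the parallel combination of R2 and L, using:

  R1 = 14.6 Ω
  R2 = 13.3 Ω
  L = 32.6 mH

Step 1 — Angular frequency: ω = 2π·f = 2π·995 = 6252 rad/s.
Step 2 — Component impedances:
  R1: Z = R = 14.6 Ω
  R2: Z = R = 13.3 Ω
  L: Z = jωL = j·6252·0.0326 = 0 + j203.8 Ω
Step 3 — Parallel branch: R2 || L = 1/(1/R2 + 1/L) = 13.24 + j0.8642 Ω.
Step 4 — Series with R1: Z_total = R1 + (R2 || L) = 27.84 + j0.8642 Ω = 27.86∠1.8° Ω.

Z = 27.84 + j0.8642 Ω = 27.86∠1.8° Ω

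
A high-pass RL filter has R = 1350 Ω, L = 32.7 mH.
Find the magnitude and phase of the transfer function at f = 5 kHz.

Step 1 — Angular frequency: ω = 2π·5000 = 3.142e+04 rad/s.
Step 2 — Transfer function: H(jω) = jωL/(R + jωL).
Step 3 — Numerator jωL = j·1027; denominator R + jωL = 1350 + j1027.
Step 4 — H = 0.3667 + j0.4819.
Step 5 — Magnitude: |H| = 0.6056 (-4.4 dB); phase: φ = 52.7°.

|H| = 0.6056 (-4.4 dB), φ = 52.7°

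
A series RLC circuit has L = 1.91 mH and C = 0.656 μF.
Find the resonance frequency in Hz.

Step 1 — Resonance condition Im(Z)=0 gives ω₀ = 1/√(LC).
Step 2 — ω₀ = 1/√(0.00191·6.56e-07) = 2.825e+04 rad/s.
Step 3 — f₀ = ω₀/(2π) = 4496 Hz.

f₀ = 4496 Hz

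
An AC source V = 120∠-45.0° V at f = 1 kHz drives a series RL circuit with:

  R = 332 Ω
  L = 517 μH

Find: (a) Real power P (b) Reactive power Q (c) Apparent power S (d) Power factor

Step 1 — Angular frequency: ω = 2π·f = 2π·1000 = 6283 rad/s.
Step 2 — Component impedances:
  R: Z = R = 332 Ω
  L: Z = jωL = j·6283·0.000517 = 0 + j3.248 Ω
Step 3 — Series combination: Z_total = R + L = 332 + j3.248 Ω = 332∠0.6° Ω.
Step 4 — Source phasor: V = 120∠-45.0° V = 84.85 - j84.85 V.
Step 5 — Current: I = V / Z = 0.2531 - j0.2581 A = 0.3614∠-45.6° A.
Step 6 — Complex power: S = V·I* = 43.37 + j0.4243 VA.
Step 7 — Real power: P = Re(S) = 43.37 W.
Step 8 — Reactive power: Q = Im(S) = 0.4243 VAR.
Step 9 — Apparent power: |S| = 43.37 VA.
Step 10 — Power factor: PF = P/|S| = 1 (lagging).

(a) P = 43.37 W  (b) Q = 0.4243 VAR  (c) S = 43.37 VA  (d) PF = 1 (lagging)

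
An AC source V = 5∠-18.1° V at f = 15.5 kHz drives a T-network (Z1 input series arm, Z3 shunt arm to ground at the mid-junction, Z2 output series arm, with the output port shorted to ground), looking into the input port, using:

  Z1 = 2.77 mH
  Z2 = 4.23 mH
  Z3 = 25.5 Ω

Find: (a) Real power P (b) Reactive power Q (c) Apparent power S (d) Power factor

Step 1 — Angular frequency: ω = 2π·f = 2π·1.55e+04 = 9.739e+04 rad/s.
Step 2 — Component impedances:
  Z1: Z = jωL = j·9.739e+04·0.00277 = 0 + j269.8 Ω
  Z2: Z = jωL = j·9.739e+04·0.00423 = 0 + j412 Ω
  Z3: Z = R = 25.5 Ω
Step 3 — With the output port shorted to ground, the output series arm Z2 runs from the junction to ground; the shunt arm Z3 also runs from the junction to ground. They appear in parallel: Z3 || Z2 = 25.4 + j1.572 Ω.
Step 4 — Series with input arm Z1: Z_in = Z1 + (Z3 || Z2) = 25.4 + j271.3 Ω = 272.5∠84.7° Ω.
Step 5 — Source phasor: V = 5∠-18.1° V = 4.753 - j1.553 V.
Step 6 — Current: I = V / Z = -0.00405 - j0.01789 A = 0.01835∠-102.8° A.
Step 7 — Complex power: S = V·I* = 0.008551 + j0.09133 VA.
Step 8 — Real power: P = Re(S) = 0.008551 W.
Step 9 — Reactive power: Q = Im(S) = 0.09133 VAR.
Step 10 — Apparent power: |S| = 0.09173 VA.
Step 11 — Power factor: PF = P/|S| = 0.09321 (lagging).

(a) P = 0.008551 W  (b) Q = 0.09133 VAR  (c) S = 0.09173 VA  (d) PF = 0.09321 (lagging)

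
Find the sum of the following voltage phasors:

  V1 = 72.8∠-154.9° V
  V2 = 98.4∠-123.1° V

Step 1 — Convert each phasor to rectangular form:
  V1 = 72.8·(cos(-154.9°) + j·sin(-154.9°)) = -65.93 - j30.88 V
  V2 = 98.4·(cos(-123.1°) + j·sin(-123.1°)) = -53.74 - j82.43 V
Step 2 — Sum components: V_total = -119.7 - j113.3 V.
Step 3 — Convert to polar: |V_total| = 164.8 V, ∠V_total = -136.6°.

V_total = 164.8∠-136.6° V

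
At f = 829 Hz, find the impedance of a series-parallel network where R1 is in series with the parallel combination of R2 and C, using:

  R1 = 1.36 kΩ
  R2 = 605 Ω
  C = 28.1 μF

Step 1 — Angular frequency: ω = 2π·f = 2π·829 = 5209 rad/s.
Step 2 — Component impedances:
  R1: Z = R = 1360 Ω
  R2: Z = R = 605 Ω
  C: Z = 1/(jωC) = -j/(ω·C) = 0 - j6.832 Ω
Step 3 — Parallel branch: R2 || C = 1/(1/R2 + 1/C) = 0.07715 - j6.831 Ω.
Step 4 — Series with R1: Z_total = R1 + (R2 || C) = 1360 - j6.831 Ω = 1360∠-0.3° Ω.

Z = 1360 - j6.831 Ω = 1360∠-0.3° Ω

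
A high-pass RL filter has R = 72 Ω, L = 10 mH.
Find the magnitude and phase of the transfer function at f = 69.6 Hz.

Step 1 — Angular frequency: ω = 2π·69.6 = 437.3 rad/s.
Step 2 — Transfer function: H(jω) = jωL/(R + jωL).
Step 3 — Numerator jωL = j·4.373; denominator R + jωL = 72 + j4.373.
Step 4 — H = 0.003675 + j0.06051.
Step 5 — Magnitude: |H| = 0.06063 (-24.3 dB); phase: φ = 86.5°.

|H| = 0.06063 (-24.3 dB), φ = 86.5°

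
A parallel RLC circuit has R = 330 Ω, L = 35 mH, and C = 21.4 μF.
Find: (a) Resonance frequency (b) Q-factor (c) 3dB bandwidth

Step 1 — Resonance: ω₀ = 1/√(LC) = 1/√(0.035·2.14e-05) = 1155 rad/s.
Step 2 — f₀ = ω₀/(2π) = 183.9 Hz.
Step 3 — Parallel Q: Q = R/(ω₀L) = 330/(1155·0.035) = 8.16.
Step 4 — Bandwidth: Δω = ω₀/Q = 141.6 rad/s; BW = Δω/(2π) = 22.54 Hz.

(a) f₀ = 183.9 Hz  (b) Q = 8.16  (c) BW = 22.54 Hz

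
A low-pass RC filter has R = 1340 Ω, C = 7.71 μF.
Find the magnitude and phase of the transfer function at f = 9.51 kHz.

Step 1 — Angular frequency: ω = 2π·9510 = 5.975e+04 rad/s.
Step 2 — Transfer function: H(jω) = 1/(1 + jωRC).
Step 3 — Denominator: 1 + jωRC = 1 + j·5.975e+04·1340·7.71e-06 = 1 + j617.3.
Step 4 — H = 2.624e-06 - j0.00162.
Step 5 — Magnitude: |H| = 0.00162 (-55.8 dB); phase: φ = -89.9°.

|H| = 0.00162 (-55.8 dB), φ = -89.9°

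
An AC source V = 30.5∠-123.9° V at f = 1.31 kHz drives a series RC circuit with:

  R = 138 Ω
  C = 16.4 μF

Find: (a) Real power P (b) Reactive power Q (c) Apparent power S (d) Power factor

Step 1 — Angular frequency: ω = 2π·f = 2π·1310 = 8231 rad/s.
Step 2 — Component impedances:
  R: Z = R = 138 Ω
  C: Z = 1/(jωC) = -j/(ω·C) = 0 - j7.408 Ω
Step 3 — Series combination: Z_total = R + C = 138 - j7.408 Ω = 138.2∠-3.1° Ω.
Step 4 — Source phasor: V = 30.5∠-123.9° V = -17.01 - j25.32 V.
Step 5 — Current: I = V / Z = -0.1131 - j0.1895 A = 0.2207∠-120.8° A.
Step 6 — Complex power: S = V·I* = 6.722 - j0.3608 VA.
Step 7 — Real power: P = Re(S) = 6.722 W.
Step 8 — Reactive power: Q = Im(S) = -0.3608 VAR.
Step 9 — Apparent power: |S| = 6.731 VA.
Step 10 — Power factor: PF = P/|S| = 0.9986 (leading).

(a) P = 6.722 W  (b) Q = -0.3608 VAR  (c) S = 6.731 VA  (d) PF = 0.9986 (leading)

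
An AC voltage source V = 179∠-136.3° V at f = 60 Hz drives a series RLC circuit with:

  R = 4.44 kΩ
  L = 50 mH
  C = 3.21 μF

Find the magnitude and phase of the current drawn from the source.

Step 1 — Angular frequency: ω = 2π·f = 2π·60 = 377 rad/s.
Step 2 — Component impedances:
  R: Z = R = 4440 Ω
  L: Z = jωL = j·377·0.05 = 0 + j18.85 Ω
  C: Z = 1/(jωC) = -j/(ω·C) = 0 - j826.3 Ω
Step 3 — Series combination: Z_total = R + L + C = 4440 - j807.5 Ω = 4513∠-10.3° Ω.
Step 4 — Source phasor: V = 179∠-136.3° V = -129.4 - j123.7 V.
Step 5 — Ohm's law: I = V / Z_total = (-129.4 - j123.7) / (4440 - j807.5) = -0.02331 - j0.03209 A.
Step 6 — Convert to polar: |I| = 0.03966 A, ∠I = -126.0°.

I = 0.03966∠-126.0° A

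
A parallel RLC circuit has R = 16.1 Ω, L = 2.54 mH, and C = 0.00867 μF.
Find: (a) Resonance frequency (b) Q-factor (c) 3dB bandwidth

Step 1 — Resonance: ω₀ = 1/√(LC) = 1/√(0.00254·8.67e-09) = 2.131e+05 rad/s.
Step 2 — f₀ = ω₀/(2π) = 3.392e+04 Hz.
Step 3 — Parallel Q: Q = R/(ω₀L) = 16.1/(2.131e+05·0.00254) = 0.02975.
Step 4 — Bandwidth: Δω = ω₀/Q = 7.164e+06 rad/s; BW = Δω/(2π) = 1.14e+06 Hz.

(a) f₀ = 3.392e+04 Hz  (b) Q = 0.02975  (c) BW = 1.14e+06 Hz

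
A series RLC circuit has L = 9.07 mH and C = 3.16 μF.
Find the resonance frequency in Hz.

Step 1 — Resonance condition Im(Z)=0 gives ω₀ = 1/√(LC).
Step 2 — ω₀ = 1/√(0.00907·3.16e-06) = 5907 rad/s.
Step 3 — f₀ = ω₀/(2π) = 940.1 Hz.

f₀ = 940.1 Hz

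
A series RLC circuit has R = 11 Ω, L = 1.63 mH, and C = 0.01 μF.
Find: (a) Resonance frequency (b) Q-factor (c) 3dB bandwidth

Step 1 — Resonance condition Im(Z)=0 gives ω₀ = 1/√(LC).
Step 2 — ω₀ = 1/√(0.00163·1e-08) = 2.477e+05 rad/s.
Step 3 — f₀ = ω₀/(2π) = 3.942e+04 Hz.
Step 4 — Series Q: Q = ω₀L/R = 2.477e+05·0.00163/11 = 36.7.
Step 5 — 3dB bandwidth: Δω = ω₀/Q = 6748 rad/s; BW = Δω/(2π) = 1074 Hz.

(a) f₀ = 3.942e+04 Hz  (b) Q = 36.7  (c) BW = 1074 Hz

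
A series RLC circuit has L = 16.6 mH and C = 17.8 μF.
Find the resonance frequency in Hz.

Step 1 — Resonance condition Im(Z)=0 gives ω₀ = 1/√(LC).
Step 2 — ω₀ = 1/√(0.0166·1.78e-05) = 1840 rad/s.
Step 3 — f₀ = ω₀/(2π) = 292.8 Hz.

f₀ = 292.8 Hz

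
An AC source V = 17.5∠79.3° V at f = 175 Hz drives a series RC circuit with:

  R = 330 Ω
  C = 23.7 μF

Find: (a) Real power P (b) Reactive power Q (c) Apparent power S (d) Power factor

Step 1 — Angular frequency: ω = 2π·f = 2π·175 = 1100 rad/s.
Step 2 — Component impedances:
  R: Z = R = 330 Ω
  C: Z = 1/(jωC) = -j/(ω·C) = 0 - j38.37 Ω
Step 3 — Series combination: Z_total = R + C = 330 - j38.37 Ω = 332.2∠-6.6° Ω.
Step 4 — Source phasor: V = 17.5∠79.3° V = 3.249 + j17.2 V.
Step 5 — Current: I = V / Z = 0.003736 + j0.05254 A = 0.05268∠85.9° A.
Step 6 — Complex power: S = V·I* = 0.9156 - j0.1065 VA.
Step 7 — Real power: P = Re(S) = 0.9156 W.
Step 8 — Reactive power: Q = Im(S) = -0.1065 VAR.
Step 9 — Apparent power: |S| = 0.9218 VA.
Step 10 — Power factor: PF = P/|S| = 0.9933 (leading).

(a) P = 0.9156 W  (b) Q = -0.1065 VAR  (c) S = 0.9218 VA  (d) PF = 0.9933 (leading)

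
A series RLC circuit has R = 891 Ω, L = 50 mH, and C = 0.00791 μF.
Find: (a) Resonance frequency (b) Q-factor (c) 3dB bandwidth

Step 1 — Resonance: ω₀ = 1/√(LC) = 1/√(0.05·7.91e-09) = 5.028e+04 rad/s.
Step 2 — f₀ = ω₀/(2π) = 8003 Hz.
Step 3 — Series Q: Q = ω₀L/R = 5.028e+04·0.05/891 = 2.822.
Step 4 — Bandwidth: Δω = ω₀/Q = 1.782e+04 rad/s; BW = Δω/(2π) = 2836 Hz.

(a) f₀ = 8003 Hz  (b) Q = 2.822  (c) BW = 2836 Hz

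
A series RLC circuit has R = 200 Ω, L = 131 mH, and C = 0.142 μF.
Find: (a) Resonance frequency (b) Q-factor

Step 1 — Resonance condition Im(Z)=0 gives ω₀ = 1/√(LC).
Step 2 — ω₀ = 1/√(0.131·1.42e-07) = 7332 rad/s.
Step 3 — f₀ = ω₀/(2π) = 1167 Hz.
Step 4 — Series Q: Q = ω₀L/R = 7332·0.131/200 = 4.802.

(a) f₀ = 1167 Hz  (b) Q = 4.802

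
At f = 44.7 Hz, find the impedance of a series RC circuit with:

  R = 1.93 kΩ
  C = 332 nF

Step 1 — Angular frequency: ω = 2π·f = 2π·44.7 = 280.9 rad/s.
Step 2 — Component impedances:
  R: Z = R = 1930 Ω
  C: Z = 1/(jωC) = -j/(ω·C) = 0 - j1.072e+04 Ω
Step 3 — Series combination: Z_total = R + C = 1930 - j1.072e+04 Ω = 1.09e+04∠-79.8° Ω.

Z = 1930 - j1.072e+04 Ω = 1.09e+04∠-79.8° Ω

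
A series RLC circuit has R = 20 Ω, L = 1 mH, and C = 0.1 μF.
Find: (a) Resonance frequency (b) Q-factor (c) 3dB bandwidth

Step 1 — Resonance: ω₀ = 1/√(LC) = 1/√(0.001·1e-07) = 1e+05 rad/s.
Step 2 — f₀ = ω₀/(2π) = 1.592e+04 Hz.
Step 3 — Series Q: Q = ω₀L/R = 1e+05·0.001/20 = 5.
Step 4 — Bandwidth: Δω = ω₀/Q = 2e+04 rad/s; BW = Δω/(2π) = 3183 Hz.

(a) f₀ = 1.592e+04 Hz  (b) Q = 5  (c) BW = 3183 Hz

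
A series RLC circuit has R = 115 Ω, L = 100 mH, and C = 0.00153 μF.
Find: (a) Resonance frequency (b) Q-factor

Step 1 — Resonance condition Im(Z)=0 gives ω₀ = 1/√(LC).
Step 2 — ω₀ = 1/√(0.1·1.53e-09) = 8.085e+04 rad/s.
Step 3 — f₀ = ω₀/(2π) = 1.287e+04 Hz.
Step 4 — Series Q: Q = ω₀L/R = 8.085e+04·0.1/115 = 70.3.

(a) f₀ = 1.287e+04 Hz  (b) Q = 70.3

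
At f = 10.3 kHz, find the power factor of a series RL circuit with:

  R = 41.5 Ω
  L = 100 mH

Step 1 — Angular frequency: ω = 2π·f = 2π·1.03e+04 = 6.472e+04 rad/s.
Step 2 — Component impedances:
  R: Z = R = 41.5 Ω
  L: Z = jωL = j·6.472e+04·0.1 = 0 + j6472 Ω
Step 3 — Series combination: Z_total = R + L = 41.5 + j6472 Ω = 6472∠89.6° Ω.
Step 4 — Power factor: PF = cos(φ) = Re(Z)/|Z| = 41.5/6472 = 0.006412.
Step 5 — Type: Im(Z) = 6472 ⇒ lagging (phase φ = 89.6°).

PF = 0.006412 (lagging, φ = 89.6°)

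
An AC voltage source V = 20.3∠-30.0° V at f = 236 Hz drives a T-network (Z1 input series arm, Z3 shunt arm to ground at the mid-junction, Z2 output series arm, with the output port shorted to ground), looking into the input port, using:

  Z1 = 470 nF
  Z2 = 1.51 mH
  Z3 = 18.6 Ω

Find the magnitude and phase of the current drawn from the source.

Step 1 — Angular frequency: ω = 2π·f = 2π·236 = 1483 rad/s.
Step 2 — Component impedances:
  Z1: Z = 1/(jωC) = -j/(ω·C) = 0 - j1435 Ω
  Z2: Z = jωL = j·1483·0.00151 = 0 + j2.239 Ω
  Z3: Z = R = 18.6 Ω
Step 3 — With the output port shorted to ground, the output series arm Z2 runs from the junction to ground; the shunt arm Z3 also runs from the junction to ground. They appear in parallel: Z3 || Z2 = 0.2657 + j2.207 Ω.
Step 4 — Series with input arm Z1: Z_in = Z1 + (Z3 || Z2) = 0.2657 - j1433 Ω = 1433∠-90.0° Ω.
Step 5 — Source phasor: V = 20.3∠-30.0° V = 17.58 - j10.15 V.
Step 6 — Ohm's law: I = V / Z_total = (17.58 - j10.15) / (0.2657 - j1433) = 0.007087 + j0.01227 A.
Step 7 — Convert to polar: |I| = 0.01417 A, ∠I = 60.0°.

I = 0.01417∠60.0° A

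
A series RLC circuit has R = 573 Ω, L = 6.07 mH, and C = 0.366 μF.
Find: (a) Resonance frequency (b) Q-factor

Step 1 — Resonance condition Im(Z)=0 gives ω₀ = 1/√(LC).
Step 2 — ω₀ = 1/√(0.00607·3.66e-07) = 2.122e+04 rad/s.
Step 3 — f₀ = ω₀/(2π) = 3377 Hz.
Step 4 — Series Q: Q = ω₀L/R = 2.122e+04·0.00607/573 = 0.2247.

(a) f₀ = 3377 Hz  (b) Q = 0.2247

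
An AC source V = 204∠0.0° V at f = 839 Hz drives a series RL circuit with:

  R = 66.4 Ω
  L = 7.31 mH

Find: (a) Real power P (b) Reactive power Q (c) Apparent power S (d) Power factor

Step 1 — Angular frequency: ω = 2π·f = 2π·839 = 5272 rad/s.
Step 2 — Component impedances:
  R: Z = R = 66.4 Ω
  L: Z = jωL = j·5272·0.00731 = 0 + j38.54 Ω
Step 3 — Series combination: Z_total = R + L = 66.4 + j38.54 Ω = 76.77∠30.1° Ω.
Step 4 — Source phasor: V = 204∠0.0° V = 204 V.
Step 5 — Current: I = V / Z = 2.298 - j1.334 A = 2.657∠-30.1° A.
Step 6 — Complex power: S = V·I* = 468.8 + j272.1 VA.
Step 7 — Real power: P = Re(S) = 468.8 W.
Step 8 — Reactive power: Q = Im(S) = 272.1 VAR.
Step 9 — Apparent power: |S| = 542.1 VA.
Step 10 — Power factor: PF = P/|S| = 0.8649 (lagging).

(a) P = 468.8 W  (b) Q = 272.1 VAR  (c) S = 542.1 VA  (d) PF = 0.8649 (lagging)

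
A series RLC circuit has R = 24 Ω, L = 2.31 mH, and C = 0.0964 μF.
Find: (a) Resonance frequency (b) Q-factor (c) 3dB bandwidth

Step 1 — Resonance: ω₀ = 1/√(LC) = 1/√(0.00231·9.64e-08) = 6.701e+04 rad/s.
Step 2 — f₀ = ω₀/(2π) = 1.067e+04 Hz.
Step 3 — Series Q: Q = ω₀L/R = 6.701e+04·0.00231/24 = 6.45.
Step 4 — Bandwidth: Δω = ω₀/Q = 1.039e+04 rad/s; BW = Δω/(2π) = 1654 Hz.

(a) f₀ = 1.067e+04 Hz  (b) Q = 6.45  (c) BW = 1654 Hz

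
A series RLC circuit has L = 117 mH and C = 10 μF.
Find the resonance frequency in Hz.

Step 1 — Resonance condition Im(Z)=0 gives ω₀ = 1/√(LC).
Step 2 — ω₀ = 1/√(0.117·1e-05) = 924.5 rad/s.
Step 3 — f₀ = ω₀/(2π) = 147.1 Hz.

f₀ = 147.1 Hz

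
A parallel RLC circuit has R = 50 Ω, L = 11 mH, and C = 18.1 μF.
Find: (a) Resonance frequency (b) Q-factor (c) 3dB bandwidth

Step 1 — Resonance: ω₀ = 1/√(LC) = 1/√(0.011·1.81e-05) = 2241 rad/s.
Step 2 — f₀ = ω₀/(2π) = 356.7 Hz.
Step 3 — Parallel Q: Q = R/(ω₀L) = 50/(2241·0.011) = 2.028.
Step 4 — Bandwidth: Δω = ω₀/Q = 1105 rad/s; BW = Δω/(2π) = 175.9 Hz.

(a) f₀ = 356.7 Hz  (b) Q = 2.028  (c) BW = 175.9 Hz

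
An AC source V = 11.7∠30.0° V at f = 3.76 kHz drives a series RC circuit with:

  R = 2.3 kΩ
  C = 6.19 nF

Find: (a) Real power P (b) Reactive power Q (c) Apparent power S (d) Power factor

Step 1 — Angular frequency: ω = 2π·f = 2π·3760 = 2.362e+04 rad/s.
Step 2 — Component impedances:
  R: Z = R = 2300 Ω
  C: Z = 1/(jωC) = -j/(ω·C) = 0 - j6838 Ω
Step 3 — Series combination: Z_total = R + C = 2300 - j6838 Ω = 7215∠-71.4° Ω.
Step 4 — Source phasor: V = 11.7∠30.0° V = 10.13 + j5.85 V.
Step 5 — Current: I = V / Z = -0.0003208 + j0.00159 A = 0.001622∠101.4° A.
Step 6 — Complex power: S = V·I* = 0.006049 - j0.01798 VA.
Step 7 — Real power: P = Re(S) = 0.006049 W.
Step 8 — Reactive power: Q = Im(S) = -0.01798 VAR.
Step 9 — Apparent power: |S| = 0.01897 VA.
Step 10 — Power factor: PF = P/|S| = 0.3188 (leading).

(a) P = 0.006049 W  (b) Q = -0.01798 VAR  (c) S = 0.01897 VA  (d) PF = 0.3188 (leading)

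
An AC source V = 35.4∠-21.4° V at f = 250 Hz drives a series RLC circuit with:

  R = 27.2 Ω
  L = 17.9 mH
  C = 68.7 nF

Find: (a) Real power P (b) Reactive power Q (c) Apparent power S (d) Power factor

Step 1 — Angular frequency: ω = 2π·f = 2π·250 = 1571 rad/s.
Step 2 — Component impedances:
  R: Z = R = 27.2 Ω
  L: Z = jωL = j·1571·0.0179 = 0 + j28.12 Ω
  C: Z = 1/(jωC) = -j/(ω·C) = 0 - j9267 Ω
Step 3 — Series combination: Z_total = R + L + C = 27.2 - j9239 Ω = 9239∠-89.8° Ω.
Step 4 — Source phasor: V = 35.4∠-21.4° V = 32.96 - j12.92 V.
Step 5 — Current: I = V / Z = 0.001409 + j0.003563 A = 0.003832∠68.4° A.
Step 6 — Complex power: S = V·I* = 0.0003994 - j0.1356 VA.
Step 7 — Real power: P = Re(S) = 0.0003994 W.
Step 8 — Reactive power: Q = Im(S) = -0.1356 VAR.
Step 9 — Apparent power: |S| = 0.1356 VA.
Step 10 — Power factor: PF = P/|S| = 0.002944 (leading).

(a) P = 0.0003994 W  (b) Q = -0.1356 VAR  (c) S = 0.1356 VA  (d) PF = 0.002944 (leading)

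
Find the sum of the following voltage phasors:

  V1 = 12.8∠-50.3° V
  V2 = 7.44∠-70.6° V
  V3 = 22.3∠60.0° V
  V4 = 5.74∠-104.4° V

Step 1 — Convert each phasor to rectangular form:
  V1 = 12.8·(cos(-50.3°) + j·sin(-50.3°)) = 8.176 - j9.848 V
  V2 = 7.44·(cos(-70.6°) + j·sin(-70.6°)) = 2.471 - j7.018 V
  V3 = 22.3·(cos(60.0°) + j·sin(60.0°)) = 11.15 + j19.31 V
  V4 = 5.74·(cos(-104.4°) + j·sin(-104.4°)) = -1.427 - j5.56 V
Step 2 — Sum components: V_total = 20.37 - j3.113 V.
Step 3 — Convert to polar: |V_total| = 20.61 V, ∠V_total = -8.7°.

V_total = 20.61∠-8.7° V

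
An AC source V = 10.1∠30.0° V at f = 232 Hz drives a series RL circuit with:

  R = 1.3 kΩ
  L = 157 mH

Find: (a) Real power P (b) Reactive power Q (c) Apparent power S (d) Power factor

Step 1 — Angular frequency: ω = 2π·f = 2π·232 = 1458 rad/s.
Step 2 — Component impedances:
  R: Z = R = 1300 Ω
  L: Z = jωL = j·1458·0.157 = 0 + j228.9 Ω
Step 3 — Series combination: Z_total = R + L = 1300 + j228.9 Ω = 1320∠10.0° Ω.
Step 4 — Source phasor: V = 10.1∠30.0° V = 8.747 + j5.05 V.
Step 5 — Current: I = V / Z = 0.007189 + j0.002619 A = 0.007652∠20.0° A.
Step 6 — Complex power: S = V·I* = 0.07611 + j0.0134 VA.
Step 7 — Real power: P = Re(S) = 0.07611 W.
Step 8 — Reactive power: Q = Im(S) = 0.0134 VAR.
Step 9 — Apparent power: |S| = 0.07728 VA.
Step 10 — Power factor: PF = P/|S| = 0.9849 (lagging).

(a) P = 0.07611 W  (b) Q = 0.0134 VAR  (c) S = 0.07728 VA  (d) PF = 0.9849 (lagging)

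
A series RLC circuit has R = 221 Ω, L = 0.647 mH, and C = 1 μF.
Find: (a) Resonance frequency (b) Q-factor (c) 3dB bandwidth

Step 1 — Resonance: ω₀ = 1/√(LC) = 1/√(0.000647·1e-06) = 3.931e+04 rad/s.
Step 2 — f₀ = ω₀/(2π) = 6257 Hz.
Step 3 — Series Q: Q = ω₀L/R = 3.931e+04·0.000647/221 = 0.1151.
Step 4 — Bandwidth: Δω = ω₀/Q = 3.416e+05 rad/s; BW = Δω/(2π) = 5.436e+04 Hz.

(a) f₀ = 6257 Hz  (b) Q = 0.1151  (c) BW = 5.436e+04 Hz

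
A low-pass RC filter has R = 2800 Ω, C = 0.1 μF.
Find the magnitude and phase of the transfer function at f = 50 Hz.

Step 1 — Angular frequency: ω = 2π·50 = 314.2 rad/s.
Step 2 — Transfer function: H(jω) = 1/(1 + jωRC).
Step 3 — Denominator: 1 + jωRC = 1 + j·314.2·2800·1e-07 = 1 + j0.08796.
Step 4 — H = 0.9923 - j0.08729.
Step 5 — Magnitude: |H| = 0.9962 (-0.0 dB); phase: φ = -5.0°.

|H| = 0.9962 (-0.0 dB), φ = -5.0°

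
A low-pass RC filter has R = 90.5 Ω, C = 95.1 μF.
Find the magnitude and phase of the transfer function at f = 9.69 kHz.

Step 1 — Angular frequency: ω = 2π·9690 = 6.088e+04 rad/s.
Step 2 — Transfer function: H(jω) = 1/(1 + jωRC).
Step 3 — Denominator: 1 + jωRC = 1 + j·6.088e+04·90.5·9.51e-05 = 1 + j524.
Step 4 — H = 3.642e-06 - j0.001908.
Step 5 — Magnitude: |H| = 0.001908 (-54.4 dB); phase: φ = -89.9°.

|H| = 0.001908 (-54.4 dB), φ = -89.9°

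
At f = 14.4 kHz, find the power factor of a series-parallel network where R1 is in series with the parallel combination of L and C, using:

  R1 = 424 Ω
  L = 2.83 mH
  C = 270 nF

Step 1 — Angular frequency: ω = 2π·f = 2π·1.44e+04 = 9.048e+04 rad/s.
Step 2 — Component impedances:
  R1: Z = R = 424 Ω
  L: Z = jωL = j·9.048e+04·0.00283 = 0 + j256.1 Ω
  C: Z = 1/(jωC) = -j/(ω·C) = 0 - j40.93 Ω
Step 3 — Parallel branch: L || C = 1/(1/L + 1/C) = 0 - j48.72 Ω.
Step 4 — Series with R1: Z_total = R1 + (L || C) = 424 - j48.72 Ω = 426.8∠-6.6° Ω.
Step 5 — Power factor: PF = cos(φ) = Re(Z)/|Z| = 424/426.79 = 0.9935.
Step 6 — Type: Im(Z) = -48.72 ⇒ leading (phase φ = -6.6°).

PF = 0.9935 (leading, φ = -6.6°)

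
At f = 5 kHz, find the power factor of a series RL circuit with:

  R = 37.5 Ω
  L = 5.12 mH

Step 1 — Angular frequency: ω = 2π·f = 2π·5000 = 3.142e+04 rad/s.
Step 2 — Component impedances:
  R: Z = R = 37.5 Ω
  L: Z = jωL = j·3.142e+04·0.00512 = 0 + j160.8 Ω
Step 3 — Series combination: Z_total = R + L = 37.5 + j160.8 Ω = 165.2∠76.9° Ω.
Step 4 — Power factor: PF = cos(φ) = Re(Z)/|Z| = 37.5/165.2 = 0.227.
Step 5 — Type: Im(Z) = 160.8 ⇒ lagging (phase φ = 76.9°).

PF = 0.227 (lagging, φ = 76.9°)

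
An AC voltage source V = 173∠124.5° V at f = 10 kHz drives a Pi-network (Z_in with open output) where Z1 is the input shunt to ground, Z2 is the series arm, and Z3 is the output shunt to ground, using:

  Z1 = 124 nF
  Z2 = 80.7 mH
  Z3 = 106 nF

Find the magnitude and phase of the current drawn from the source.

Step 1 — Angular frequency: ω = 2π·f = 2π·1e+04 = 6.283e+04 rad/s.
Step 2 — Component impedances:
  Z1: Z = 1/(jωC) = -j/(ω·C) = 0 - j128.4 Ω
  Z2: Z = jωL = j·6.283e+04·0.0807 = 0 + j5071 Ω
  Z3: Z = 1/(jωC) = -j/(ω·C) = 0 - j150.1 Ω
Step 3 — With open output, the series arm Z2 and the output shunt Z3 appear in series to ground: Z2 + Z3 = 0 + j4920 Ω.
Step 4 — Parallel with input shunt Z1: Z_in = Z1 || (Z2 + Z3) = 0 - j131.8 Ω = 131.8∠-90.0° Ω.
Step 5 — Source phasor: V = 173∠124.5° V = -97.99 + j142.6 V.
Step 6 — Ohm's law: I = V / Z_total = (-97.99 + j142.6) / (0 - j131.8) = -1.082 - j0.7435 A.
Step 7 — Convert to polar: |I| = 1.313 A, ∠I = -145.5°.

I = 1.313∠-145.5° A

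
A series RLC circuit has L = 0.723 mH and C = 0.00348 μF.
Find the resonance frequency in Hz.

Step 1 — Resonance condition Im(Z)=0 gives ω₀ = 1/√(LC).
Step 2 — ω₀ = 1/√(0.000723·3.48e-09) = 6.304e+05 rad/s.
Step 3 — f₀ = ω₀/(2π) = 1.003e+05 Hz.

f₀ = 1.003e+05 Hz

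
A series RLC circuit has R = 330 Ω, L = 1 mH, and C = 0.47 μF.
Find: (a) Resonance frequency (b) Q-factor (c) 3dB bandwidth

Step 1 — Resonance condition Im(Z)=0 gives ω₀ = 1/√(LC).
Step 2 — ω₀ = 1/√(0.001·4.7e-07) = 4.613e+04 rad/s.
Step 3 — f₀ = ω₀/(2π) = 7341 Hz.
Step 4 — Series Q: Q = ω₀L/R = 4.613e+04·0.001/330 = 0.1398.
Step 5 — 3dB bandwidth: Δω = ω₀/Q = 3.3e+05 rad/s; BW = Δω/(2π) = 5.252e+04 Hz.

(a) f₀ = 7341 Hz  (b) Q = 0.1398  (c) BW = 5.252e+04 Hz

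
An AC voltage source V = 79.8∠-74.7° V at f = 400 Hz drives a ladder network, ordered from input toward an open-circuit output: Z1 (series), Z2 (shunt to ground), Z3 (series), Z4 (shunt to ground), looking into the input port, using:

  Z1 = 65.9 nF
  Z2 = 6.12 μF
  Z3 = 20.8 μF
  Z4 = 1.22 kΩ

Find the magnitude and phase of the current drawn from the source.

Step 1 — Angular frequency: ω = 2π·f = 2π·400 = 2513 rad/s.
Step 2 — Component impedances:
  Z1: Z = 1/(jωC) = -j/(ω·C) = 0 - j6038 Ω
  Z2: Z = 1/(jωC) = -j/(ω·C) = 0 - j65.01 Ω
  Z3: Z = 1/(jωC) = -j/(ω·C) = 0 - j19.13 Ω
  Z4: Z = R = 1220 Ω
Step 3 — Ladder network (open output): work backward from the far end, alternating series and parallel combinations. Z_in = 3.448 - j6103 Ω = 6103∠-90.0° Ω.
Step 4 — Source phasor: V = 79.8∠-74.7° V = 21.06 - j76.97 V.
Step 5 — Ohm's law: I = V / Z_total = (21.06 - j76.97) / (3.448 - j6103) = 0.01262 + j0.003443 A.
Step 6 — Convert to polar: |I| = 0.01308 A, ∠I = 15.3°.

I = 0.01308∠15.3° A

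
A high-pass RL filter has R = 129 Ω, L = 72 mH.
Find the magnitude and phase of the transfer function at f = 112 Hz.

Step 1 — Angular frequency: ω = 2π·112 = 703.7 rad/s.
Step 2 — Transfer function: H(jω) = jωL/(R + jωL).
Step 3 — Numerator jωL = j·50.67; denominator R + jωL = 129 + j50.67.
Step 4 — H = 0.1337 + j0.3403.
Step 5 — Magnitude: |H| = 0.3656 (-8.7 dB); phase: φ = 68.6°.

|H| = 0.3656 (-8.7 dB), φ = 68.6°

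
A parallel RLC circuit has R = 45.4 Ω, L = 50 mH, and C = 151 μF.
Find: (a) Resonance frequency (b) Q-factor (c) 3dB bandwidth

Step 1 — Resonance: ω₀ = 1/√(LC) = 1/√(0.05·0.000151) = 363.9 rad/s.
Step 2 — f₀ = ω₀/(2π) = 57.92 Hz.
Step 3 — Parallel Q: Q = R/(ω₀L) = 45.4/(363.9·0.05) = 2.495.
Step 4 — Bandwidth: Δω = ω₀/Q = 145.9 rad/s; BW = Δω/(2π) = 23.22 Hz.

(a) f₀ = 57.92 Hz  (b) Q = 2.495  (c) BW = 23.22 Hz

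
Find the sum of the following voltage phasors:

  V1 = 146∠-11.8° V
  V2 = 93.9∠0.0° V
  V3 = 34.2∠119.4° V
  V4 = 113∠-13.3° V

Step 1 — Convert each phasor to rectangular form:
  V1 = 146·(cos(-11.8°) + j·sin(-11.8°)) = 142.9 - j29.86 V
  V2 = 93.9·(cos(0.0°) + j·sin(0.0°)) = 93.9 V
  V3 = 34.2·(cos(119.4°) + j·sin(119.4°)) = -16.79 + j29.8 V
  V4 = 113·(cos(-13.3°) + j·sin(-13.3°)) = 110 - j26 V
Step 2 — Sum components: V_total = 330 - j26.06 V.
Step 3 — Convert to polar: |V_total| = 331 V, ∠V_total = -4.5°.

V_total = 331∠-4.5° V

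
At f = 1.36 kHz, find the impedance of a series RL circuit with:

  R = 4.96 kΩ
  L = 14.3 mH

Step 1 — Angular frequency: ω = 2π·f = 2π·1360 = 8545 rad/s.
Step 2 — Component impedances:
  R: Z = R = 4960 Ω
  L: Z = jωL = j·8545·0.0143 = 0 + j122.2 Ω
Step 3 — Series combination: Z_total = R + L = 4960 + j122.2 Ω = 4962∠1.4° Ω.

Z = 4960 + j122.2 Ω = 4962∠1.4° Ω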